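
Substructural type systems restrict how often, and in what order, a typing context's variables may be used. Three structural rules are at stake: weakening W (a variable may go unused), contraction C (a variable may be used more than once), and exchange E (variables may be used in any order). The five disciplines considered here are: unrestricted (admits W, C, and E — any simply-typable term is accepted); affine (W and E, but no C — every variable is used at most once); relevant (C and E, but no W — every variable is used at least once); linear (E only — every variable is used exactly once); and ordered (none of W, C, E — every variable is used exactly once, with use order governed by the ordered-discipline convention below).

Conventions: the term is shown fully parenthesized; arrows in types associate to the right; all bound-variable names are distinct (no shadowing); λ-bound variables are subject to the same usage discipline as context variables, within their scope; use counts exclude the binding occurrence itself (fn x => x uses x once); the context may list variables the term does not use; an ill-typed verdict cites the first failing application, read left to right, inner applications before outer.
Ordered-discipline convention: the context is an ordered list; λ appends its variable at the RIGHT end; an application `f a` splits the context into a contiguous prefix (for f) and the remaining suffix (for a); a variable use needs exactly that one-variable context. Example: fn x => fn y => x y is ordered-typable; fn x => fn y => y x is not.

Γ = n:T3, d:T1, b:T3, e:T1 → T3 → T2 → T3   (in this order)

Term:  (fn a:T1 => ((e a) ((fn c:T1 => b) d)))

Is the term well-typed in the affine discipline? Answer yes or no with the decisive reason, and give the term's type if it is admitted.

yes — none of n, d, b, e, a, c used more than once; term : T1 → T2 → T3
counts: n ×0, d ×1, b ×1, e ×1, a [bound] ×1, c [bound] ×0
uses in reading order: e, a, b, d
typing: well-typed at T1 → T2 → T3
per-discipline verdicts: ordered ✗; linear ✗; affine ✓; relevant ✗; unrestricted ✓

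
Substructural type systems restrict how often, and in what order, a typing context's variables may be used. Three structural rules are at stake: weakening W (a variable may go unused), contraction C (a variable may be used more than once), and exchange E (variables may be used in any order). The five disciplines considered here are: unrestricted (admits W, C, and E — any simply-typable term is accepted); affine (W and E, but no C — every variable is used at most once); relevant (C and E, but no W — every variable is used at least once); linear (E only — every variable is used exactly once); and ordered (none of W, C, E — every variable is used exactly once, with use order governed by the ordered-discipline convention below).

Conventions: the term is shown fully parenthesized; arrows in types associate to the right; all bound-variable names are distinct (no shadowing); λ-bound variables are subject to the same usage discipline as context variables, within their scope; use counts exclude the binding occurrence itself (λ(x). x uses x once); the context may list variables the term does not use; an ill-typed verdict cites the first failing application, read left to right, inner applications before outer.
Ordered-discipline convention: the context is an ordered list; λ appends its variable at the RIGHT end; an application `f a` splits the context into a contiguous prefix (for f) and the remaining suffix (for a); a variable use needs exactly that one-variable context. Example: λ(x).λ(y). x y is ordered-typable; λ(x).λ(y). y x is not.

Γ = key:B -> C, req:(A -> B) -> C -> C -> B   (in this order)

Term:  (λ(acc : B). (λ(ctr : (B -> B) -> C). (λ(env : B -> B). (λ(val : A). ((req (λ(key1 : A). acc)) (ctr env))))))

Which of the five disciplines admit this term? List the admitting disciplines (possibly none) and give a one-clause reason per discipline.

admitting disciplines: affine, unrestricted
use counts: key: 0×, req: 1×, acc (bound): 1×, ctr (bound): 1×, env (bound): 1×, val (bound): 0×, key1 (bound): 0×
uses in reading order: req, acc, ctr, env
typing: well-typed at B -> ((B -> B) -> C) -> (B -> B) -> A -> C -> B
ordered: ✗ — key, val, key1 never used (weakening)
linear: ✗ — key, val, key1 never used (weakening)
affine: ✓ — key, req, acc, ctr, env, val, key1: no repeats, contraction unneeded
relevant: ✗ — key, val, key1 never used (weakening)
unrestricted: ✓ — type-checks (B -> ((B -> B) -> C) -> (B -> B) -> A -> C -> B) and nothing is barred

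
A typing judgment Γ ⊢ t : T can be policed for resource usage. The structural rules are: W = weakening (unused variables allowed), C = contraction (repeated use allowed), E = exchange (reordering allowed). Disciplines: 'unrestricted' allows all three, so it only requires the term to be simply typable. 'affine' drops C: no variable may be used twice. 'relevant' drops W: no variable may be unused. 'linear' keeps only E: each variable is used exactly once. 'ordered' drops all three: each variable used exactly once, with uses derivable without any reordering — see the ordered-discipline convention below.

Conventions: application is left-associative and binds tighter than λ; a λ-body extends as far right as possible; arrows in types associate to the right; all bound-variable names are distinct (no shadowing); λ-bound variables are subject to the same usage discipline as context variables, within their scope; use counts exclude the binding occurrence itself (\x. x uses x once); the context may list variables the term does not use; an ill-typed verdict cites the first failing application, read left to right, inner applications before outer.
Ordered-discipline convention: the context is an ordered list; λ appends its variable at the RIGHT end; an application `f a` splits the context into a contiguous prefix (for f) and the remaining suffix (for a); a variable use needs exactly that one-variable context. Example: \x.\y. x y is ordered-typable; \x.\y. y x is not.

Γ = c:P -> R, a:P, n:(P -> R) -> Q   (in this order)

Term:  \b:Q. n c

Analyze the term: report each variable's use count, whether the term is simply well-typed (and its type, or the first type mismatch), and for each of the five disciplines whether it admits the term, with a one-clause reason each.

variable uses: c: 1×, a: 0×, n: 1×, b (λ-bound): 0×
left-to-right use order: n, c
typing: the term checks, with type Q -> Q
ordered ✗ (unused: a, b — weakening required)
linear ✗ (unused: a, b — weakening required)
affine ✓ (no duplicate uses among c, a, n, b)
relevant ✗ (unused: a, b — weakening required)
unrestricted ✓ (typability at Q -> Q is all that's needed)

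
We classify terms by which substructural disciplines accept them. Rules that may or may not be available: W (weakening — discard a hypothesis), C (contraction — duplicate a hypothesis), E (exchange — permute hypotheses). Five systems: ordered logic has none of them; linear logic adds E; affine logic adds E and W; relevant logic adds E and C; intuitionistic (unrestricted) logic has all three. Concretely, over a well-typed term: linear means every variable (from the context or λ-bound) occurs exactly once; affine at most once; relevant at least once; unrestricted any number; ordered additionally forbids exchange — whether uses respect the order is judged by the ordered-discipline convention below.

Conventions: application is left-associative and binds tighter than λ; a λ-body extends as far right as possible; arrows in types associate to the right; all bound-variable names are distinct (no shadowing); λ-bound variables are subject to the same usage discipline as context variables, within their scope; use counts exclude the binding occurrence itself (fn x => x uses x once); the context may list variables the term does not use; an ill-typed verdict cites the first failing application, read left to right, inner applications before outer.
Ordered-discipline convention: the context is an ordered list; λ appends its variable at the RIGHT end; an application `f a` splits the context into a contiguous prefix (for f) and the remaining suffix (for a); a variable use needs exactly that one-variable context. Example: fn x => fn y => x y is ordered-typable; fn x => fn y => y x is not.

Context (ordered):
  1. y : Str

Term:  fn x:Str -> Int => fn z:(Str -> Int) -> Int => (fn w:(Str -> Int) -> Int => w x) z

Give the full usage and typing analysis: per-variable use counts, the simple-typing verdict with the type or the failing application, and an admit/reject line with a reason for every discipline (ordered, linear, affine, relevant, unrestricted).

counts: y=0, x [bound]=1, z [bound]=1, w [bound]=1
uses in reading order: w, x, z
typing: ✓ — (Str -> Int) -> ((Str -> Int) -> Int) -> Int
ordered: ✗ — unused: y — weakening required
linear: ✗ — unused: y — weakening required
affine: ✓ — at most one use each (y, x, z, w)
relevant: ✗ — unused: y — weakening required
unrestricted: ✓ — simply typable at (Str -> Int) -> ((Str -> Int) -> Int) -> Int; W, C, E all held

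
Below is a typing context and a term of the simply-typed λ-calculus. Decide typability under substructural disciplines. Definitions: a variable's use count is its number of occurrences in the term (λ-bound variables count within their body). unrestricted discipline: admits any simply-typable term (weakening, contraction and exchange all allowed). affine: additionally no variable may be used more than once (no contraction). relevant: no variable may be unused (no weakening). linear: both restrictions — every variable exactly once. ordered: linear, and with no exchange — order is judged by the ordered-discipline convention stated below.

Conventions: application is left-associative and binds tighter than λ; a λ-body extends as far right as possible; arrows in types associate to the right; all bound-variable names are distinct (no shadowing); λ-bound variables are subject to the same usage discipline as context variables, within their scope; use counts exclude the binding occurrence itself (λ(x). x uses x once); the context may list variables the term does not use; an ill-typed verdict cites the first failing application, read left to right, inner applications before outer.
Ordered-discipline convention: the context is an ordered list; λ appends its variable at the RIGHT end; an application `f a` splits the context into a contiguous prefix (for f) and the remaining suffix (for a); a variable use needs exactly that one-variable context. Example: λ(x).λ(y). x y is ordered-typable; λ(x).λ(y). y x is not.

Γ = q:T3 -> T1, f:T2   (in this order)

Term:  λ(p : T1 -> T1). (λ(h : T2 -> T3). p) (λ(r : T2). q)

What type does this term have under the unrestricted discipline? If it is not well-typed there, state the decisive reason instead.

not well-typed under unrestricted — fails simple typing
counts: q ×1, f ×0, p [bound] ×1, h [bound] ×0, r [bound] ×0
uses in reading order: p, q
typing: ill-typed: a function awaiting T2 -> T3 gets T2 -> T3 -> T1
across the five disciplines: ordered ✗, linear ✗, affine ✗, relevant ✗, unrestricted ✗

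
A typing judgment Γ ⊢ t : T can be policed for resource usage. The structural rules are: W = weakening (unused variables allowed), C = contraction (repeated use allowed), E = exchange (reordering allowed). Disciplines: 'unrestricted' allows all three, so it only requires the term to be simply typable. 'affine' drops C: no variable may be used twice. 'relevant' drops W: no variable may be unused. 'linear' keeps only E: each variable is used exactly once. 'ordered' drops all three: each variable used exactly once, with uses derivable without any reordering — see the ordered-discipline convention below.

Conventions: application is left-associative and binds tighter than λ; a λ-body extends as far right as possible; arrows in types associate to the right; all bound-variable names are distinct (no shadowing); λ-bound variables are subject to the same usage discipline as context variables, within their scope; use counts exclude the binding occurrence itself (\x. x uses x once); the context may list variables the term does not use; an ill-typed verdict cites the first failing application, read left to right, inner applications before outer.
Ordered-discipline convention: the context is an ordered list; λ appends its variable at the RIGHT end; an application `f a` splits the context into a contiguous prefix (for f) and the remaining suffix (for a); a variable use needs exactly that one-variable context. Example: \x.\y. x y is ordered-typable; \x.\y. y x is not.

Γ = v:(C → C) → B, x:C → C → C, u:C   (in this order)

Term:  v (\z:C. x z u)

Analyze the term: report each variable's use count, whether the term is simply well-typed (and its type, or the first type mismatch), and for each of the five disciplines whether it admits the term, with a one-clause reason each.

usage: v: 1; x: 1; u: 1; z (bound): 1
left-to-right use order: v, x, z, u
typing: ✓ — B
ordered ✗ (no ordered split (uses run v, x, z, u))
linear ✓ (single use per variable (v, x, u, z))
affine ✓ (none of v, x, u, z used more than once)
relevant ✓ (every one of v, x, u, z appears)
unrestricted ✓ (typability at B is all that's needed)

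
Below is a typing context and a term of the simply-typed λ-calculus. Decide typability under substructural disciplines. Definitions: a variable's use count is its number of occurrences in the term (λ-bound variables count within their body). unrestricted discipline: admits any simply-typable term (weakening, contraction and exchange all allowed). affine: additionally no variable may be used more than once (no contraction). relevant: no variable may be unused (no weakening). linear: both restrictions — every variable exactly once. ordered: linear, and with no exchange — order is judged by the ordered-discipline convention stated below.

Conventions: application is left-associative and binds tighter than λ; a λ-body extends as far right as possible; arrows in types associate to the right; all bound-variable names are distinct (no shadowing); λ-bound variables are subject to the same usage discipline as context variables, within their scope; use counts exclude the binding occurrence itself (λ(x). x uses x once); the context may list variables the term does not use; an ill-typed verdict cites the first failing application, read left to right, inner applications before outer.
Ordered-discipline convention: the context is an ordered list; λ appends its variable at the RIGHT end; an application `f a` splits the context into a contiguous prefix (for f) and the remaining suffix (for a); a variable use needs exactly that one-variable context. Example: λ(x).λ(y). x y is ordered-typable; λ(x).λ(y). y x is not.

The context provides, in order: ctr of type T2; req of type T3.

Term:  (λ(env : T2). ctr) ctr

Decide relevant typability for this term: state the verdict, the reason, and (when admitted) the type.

no — unused: req, env — weakening required
counts: ctr: 2, req: 0, env [bound]: 0
uses in reading order: ctr, ctr
typing: the term checks, with type T2
all disciplines: ordered ✗, linear ✗, affine ✗, relevant ✗, unrestricted ✓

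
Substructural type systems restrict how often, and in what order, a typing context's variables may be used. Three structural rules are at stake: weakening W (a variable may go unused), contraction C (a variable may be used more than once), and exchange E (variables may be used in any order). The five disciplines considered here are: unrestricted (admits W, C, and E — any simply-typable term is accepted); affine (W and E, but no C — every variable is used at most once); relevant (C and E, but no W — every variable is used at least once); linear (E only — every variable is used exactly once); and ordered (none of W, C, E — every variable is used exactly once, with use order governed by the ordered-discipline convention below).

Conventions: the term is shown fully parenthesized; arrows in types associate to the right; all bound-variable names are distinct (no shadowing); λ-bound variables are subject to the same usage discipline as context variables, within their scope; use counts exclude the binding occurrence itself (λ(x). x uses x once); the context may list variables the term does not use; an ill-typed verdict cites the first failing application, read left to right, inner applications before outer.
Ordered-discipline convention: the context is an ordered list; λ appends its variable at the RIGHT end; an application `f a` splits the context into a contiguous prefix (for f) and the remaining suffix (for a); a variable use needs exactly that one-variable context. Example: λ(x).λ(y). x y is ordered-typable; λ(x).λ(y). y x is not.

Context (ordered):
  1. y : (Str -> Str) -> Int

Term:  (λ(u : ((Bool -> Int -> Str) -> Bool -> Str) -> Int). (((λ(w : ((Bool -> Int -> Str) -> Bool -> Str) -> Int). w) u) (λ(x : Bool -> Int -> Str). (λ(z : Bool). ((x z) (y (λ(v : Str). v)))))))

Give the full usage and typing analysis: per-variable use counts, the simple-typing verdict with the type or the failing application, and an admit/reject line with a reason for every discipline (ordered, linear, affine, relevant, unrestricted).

counts: y: 1×; u [bound]: 1×; w [bound]: 1×; x [bound]: 1×; z [bound]: 1×; v [bound]: 1×
left-to-right use order: w, u, x, z, y, v
typing: ✓ — (((Bool -> Int -> Str) -> Bool -> Str) -> Int) -> Int
ordered ✗ (use order w, u, x, z, y, v needs exchange)
linear ✓ (y, u, w, x, z, v: one use apiece)
affine ✓ (none of y, u, w, x, z, v used more than once)
relevant ✓ (every one of y, u, w, x, z, v appears)
unrestricted ✓ (typability at (((Bool -> Int -> Str) -> Bool -> Str) -> Int) -> Int is all that's needed)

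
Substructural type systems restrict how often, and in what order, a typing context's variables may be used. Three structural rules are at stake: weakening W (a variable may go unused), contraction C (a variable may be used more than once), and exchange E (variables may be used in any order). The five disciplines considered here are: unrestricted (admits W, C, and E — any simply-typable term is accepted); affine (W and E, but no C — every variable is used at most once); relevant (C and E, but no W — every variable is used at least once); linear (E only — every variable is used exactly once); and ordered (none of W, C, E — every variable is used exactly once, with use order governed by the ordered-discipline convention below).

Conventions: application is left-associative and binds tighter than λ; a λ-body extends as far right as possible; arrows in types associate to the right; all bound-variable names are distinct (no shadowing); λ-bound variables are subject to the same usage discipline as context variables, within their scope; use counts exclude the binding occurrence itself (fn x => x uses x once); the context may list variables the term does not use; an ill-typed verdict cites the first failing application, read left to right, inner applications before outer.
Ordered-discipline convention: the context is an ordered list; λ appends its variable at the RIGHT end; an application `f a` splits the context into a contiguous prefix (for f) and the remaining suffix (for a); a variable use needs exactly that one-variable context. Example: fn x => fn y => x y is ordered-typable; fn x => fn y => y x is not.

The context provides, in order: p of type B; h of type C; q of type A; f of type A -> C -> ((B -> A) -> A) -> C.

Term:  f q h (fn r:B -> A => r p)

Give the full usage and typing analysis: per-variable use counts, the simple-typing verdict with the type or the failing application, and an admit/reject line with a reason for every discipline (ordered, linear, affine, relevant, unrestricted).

variable uses: p: 1, h: 1, q: 1, f: 1, r [bound]: 1
left-to-right use order: f, q, h, r, p
typing: ✓ — C
ordered: ✗ — use order f, q, h, r, p needs exchange
linear: ✓ — exactly-once usage across p, h, q, f, r
affine: ✓ — none of p, h, q, f, r used more than once
relevant: ✓ — p, h, q, f, r: all used, weakening unneeded
unrestricted: ✓ — well-typed at C; no restrictions here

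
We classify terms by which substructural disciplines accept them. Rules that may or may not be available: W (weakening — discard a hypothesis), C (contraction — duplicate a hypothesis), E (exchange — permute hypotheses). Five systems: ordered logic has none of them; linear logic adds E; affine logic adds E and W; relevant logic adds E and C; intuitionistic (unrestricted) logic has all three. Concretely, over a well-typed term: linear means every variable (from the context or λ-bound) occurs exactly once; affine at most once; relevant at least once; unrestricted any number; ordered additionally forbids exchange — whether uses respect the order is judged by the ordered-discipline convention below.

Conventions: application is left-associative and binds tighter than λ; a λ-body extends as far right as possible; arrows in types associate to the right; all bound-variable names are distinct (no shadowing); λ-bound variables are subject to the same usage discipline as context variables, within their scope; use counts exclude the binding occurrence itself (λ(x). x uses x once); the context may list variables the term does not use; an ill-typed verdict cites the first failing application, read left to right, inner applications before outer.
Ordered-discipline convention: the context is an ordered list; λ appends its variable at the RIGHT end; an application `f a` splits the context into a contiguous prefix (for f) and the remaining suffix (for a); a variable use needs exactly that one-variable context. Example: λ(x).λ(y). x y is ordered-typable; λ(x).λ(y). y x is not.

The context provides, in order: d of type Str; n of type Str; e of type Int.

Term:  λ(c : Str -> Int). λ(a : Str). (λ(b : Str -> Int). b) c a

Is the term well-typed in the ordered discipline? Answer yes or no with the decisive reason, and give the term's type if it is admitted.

no — unused: d, n, e — weakening required
use counts: d ×0, n ×0, e ×0, c (λ-bound) ×1, a (λ-bound) ×1, b (λ-bound) ×1
left-to-right use order: b, c, a
typing: the term checks, with type (Str -> Int) -> Str -> Int
all disciplines: ordered ✗ | linear ✗ | affine ✓ | relevant ✗ | unrestricted ✓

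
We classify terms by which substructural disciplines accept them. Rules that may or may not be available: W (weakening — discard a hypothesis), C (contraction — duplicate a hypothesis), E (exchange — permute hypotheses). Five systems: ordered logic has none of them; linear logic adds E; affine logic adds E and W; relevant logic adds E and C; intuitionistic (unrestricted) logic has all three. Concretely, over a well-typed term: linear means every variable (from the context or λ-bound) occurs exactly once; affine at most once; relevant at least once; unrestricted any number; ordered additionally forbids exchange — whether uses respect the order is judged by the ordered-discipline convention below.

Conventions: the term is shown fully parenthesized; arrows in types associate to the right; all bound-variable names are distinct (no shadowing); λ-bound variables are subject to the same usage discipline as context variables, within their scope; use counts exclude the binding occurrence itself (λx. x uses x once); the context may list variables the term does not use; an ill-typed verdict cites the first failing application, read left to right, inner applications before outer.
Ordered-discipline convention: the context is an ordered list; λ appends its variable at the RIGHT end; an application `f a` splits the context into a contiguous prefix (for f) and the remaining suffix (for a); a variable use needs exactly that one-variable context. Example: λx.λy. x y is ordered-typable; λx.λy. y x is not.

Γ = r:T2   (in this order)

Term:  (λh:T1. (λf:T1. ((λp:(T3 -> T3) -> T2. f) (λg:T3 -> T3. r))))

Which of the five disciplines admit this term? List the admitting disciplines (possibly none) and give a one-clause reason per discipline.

admitted by: affine, unrestricted
variable uses: r: 1×, h (bound): 0×, f (bound): 1×, p (bound): 0×, g (bound): 0×
use order (left to right): f, r
typing: well-typed — term : T1 -> T1 -> T1
ordered: ✗, unused: h, p, g — weakening required
linear: ✗, unused: h, p, g — weakening required
affine: ✓, no duplicate uses among r, h, f, p, g
relevant: ✗, unused: h, p, g — weakening required
unrestricted: ✓, typability at T1 -> T1 -> T1 is all that's needed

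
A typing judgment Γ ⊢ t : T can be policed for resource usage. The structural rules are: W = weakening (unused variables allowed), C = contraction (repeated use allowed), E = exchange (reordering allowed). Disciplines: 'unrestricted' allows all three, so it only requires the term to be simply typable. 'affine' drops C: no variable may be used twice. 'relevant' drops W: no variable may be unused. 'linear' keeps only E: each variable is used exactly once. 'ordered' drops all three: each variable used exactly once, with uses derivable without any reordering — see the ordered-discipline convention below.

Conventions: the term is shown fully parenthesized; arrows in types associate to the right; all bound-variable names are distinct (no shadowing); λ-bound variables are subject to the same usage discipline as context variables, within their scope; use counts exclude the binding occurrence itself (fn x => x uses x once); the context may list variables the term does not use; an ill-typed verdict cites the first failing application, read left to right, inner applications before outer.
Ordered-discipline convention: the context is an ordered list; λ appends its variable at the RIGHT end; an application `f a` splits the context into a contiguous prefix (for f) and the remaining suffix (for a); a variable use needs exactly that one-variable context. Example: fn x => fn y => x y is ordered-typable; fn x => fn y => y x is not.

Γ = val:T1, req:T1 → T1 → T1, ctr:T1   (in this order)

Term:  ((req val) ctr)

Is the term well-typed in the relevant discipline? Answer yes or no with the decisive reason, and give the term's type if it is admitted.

yes — at least one use each (val, req, ctr); term : T1
counts: val=1, req=1, ctr=1
use order (left to right): req, val, ctr
typing: well-typed at T1
all disciplines: ordered ✗, linear ✓, affine ✓, relevant ✓, unrestricted ✓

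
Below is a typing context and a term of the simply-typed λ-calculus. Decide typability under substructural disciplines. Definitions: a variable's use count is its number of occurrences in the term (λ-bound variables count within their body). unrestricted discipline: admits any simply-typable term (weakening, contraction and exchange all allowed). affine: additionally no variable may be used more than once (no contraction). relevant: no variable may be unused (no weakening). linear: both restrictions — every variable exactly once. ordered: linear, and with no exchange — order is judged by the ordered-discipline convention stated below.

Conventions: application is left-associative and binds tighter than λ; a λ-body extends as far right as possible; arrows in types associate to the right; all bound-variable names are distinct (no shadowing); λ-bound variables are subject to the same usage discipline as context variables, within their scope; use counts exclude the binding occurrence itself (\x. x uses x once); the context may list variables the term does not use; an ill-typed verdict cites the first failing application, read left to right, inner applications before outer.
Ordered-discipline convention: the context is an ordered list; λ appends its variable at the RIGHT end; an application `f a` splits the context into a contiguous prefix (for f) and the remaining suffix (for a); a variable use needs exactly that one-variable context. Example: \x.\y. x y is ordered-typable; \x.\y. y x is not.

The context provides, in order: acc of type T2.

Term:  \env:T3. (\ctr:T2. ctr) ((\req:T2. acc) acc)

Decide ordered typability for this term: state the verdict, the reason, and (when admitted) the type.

no — needs contraction — acc ×2; env, req left unused
use counts: acc=2; env (bound)=0; ctr (bound)=1; req (bound)=0
use order (left to right): ctr, acc, acc
typing: the term checks, with type T3 -> T2
all disciplines: ordered ✗, linear ✗, affine ✗, relevant ✗, unrestricted ✓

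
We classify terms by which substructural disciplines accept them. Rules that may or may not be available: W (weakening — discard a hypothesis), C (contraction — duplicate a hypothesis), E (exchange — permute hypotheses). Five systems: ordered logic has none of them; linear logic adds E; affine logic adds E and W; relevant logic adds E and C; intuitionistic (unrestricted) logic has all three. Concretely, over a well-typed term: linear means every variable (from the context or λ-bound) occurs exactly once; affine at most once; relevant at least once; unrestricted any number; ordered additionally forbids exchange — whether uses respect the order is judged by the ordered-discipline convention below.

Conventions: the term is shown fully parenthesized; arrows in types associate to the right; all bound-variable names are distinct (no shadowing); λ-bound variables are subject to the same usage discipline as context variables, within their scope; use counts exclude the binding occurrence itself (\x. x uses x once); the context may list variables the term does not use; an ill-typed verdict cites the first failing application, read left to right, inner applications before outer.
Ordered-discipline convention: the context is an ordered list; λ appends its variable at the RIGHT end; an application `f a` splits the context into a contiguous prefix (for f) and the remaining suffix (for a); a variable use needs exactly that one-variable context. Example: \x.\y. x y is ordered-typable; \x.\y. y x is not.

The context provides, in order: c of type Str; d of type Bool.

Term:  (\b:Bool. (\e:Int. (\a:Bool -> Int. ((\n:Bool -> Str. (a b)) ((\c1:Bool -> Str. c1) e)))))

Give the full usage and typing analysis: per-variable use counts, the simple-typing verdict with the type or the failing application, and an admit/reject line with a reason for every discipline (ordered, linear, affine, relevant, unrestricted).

counts: c ×0, d ×0, b [bound] ×1, e [bound] ×1, a [bound] ×1, n [bound] ×0, c1 [bound] ×1
use order (left to right): a, b, c1, e
typing: ill-typed: an argument Int mismatches the expected Bool -> Str
ordered ✗ (not simply typable)
linear ✗ (fails simple typing)
affine ✗ (a type mismatch blocks all five)
relevant ✗ (the type mismatch rejects it)
unrestricted ✗ (not simply typable)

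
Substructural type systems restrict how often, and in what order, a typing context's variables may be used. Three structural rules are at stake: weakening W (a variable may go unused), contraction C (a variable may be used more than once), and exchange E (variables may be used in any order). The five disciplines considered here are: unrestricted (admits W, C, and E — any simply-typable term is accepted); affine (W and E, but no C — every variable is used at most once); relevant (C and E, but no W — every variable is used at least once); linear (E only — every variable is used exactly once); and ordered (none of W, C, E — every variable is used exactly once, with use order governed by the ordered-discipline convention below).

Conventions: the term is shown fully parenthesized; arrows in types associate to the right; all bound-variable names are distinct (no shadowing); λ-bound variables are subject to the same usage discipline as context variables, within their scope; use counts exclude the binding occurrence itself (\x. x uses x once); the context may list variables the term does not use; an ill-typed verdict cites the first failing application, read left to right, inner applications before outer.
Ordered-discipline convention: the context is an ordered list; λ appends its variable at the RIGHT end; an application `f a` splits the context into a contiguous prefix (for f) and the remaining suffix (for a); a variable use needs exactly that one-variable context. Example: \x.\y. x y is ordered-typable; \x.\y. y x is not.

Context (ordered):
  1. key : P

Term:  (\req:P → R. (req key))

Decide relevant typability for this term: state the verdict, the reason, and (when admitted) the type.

yes — key, req: all used, weakening unneeded; term : (P → R) → R
variable uses: key ×1, req (λ-bound) ×1
uses in reading order: req, key
typing: the term checks, with type (P → R) → R
summary: ordered ✗; linear ✓; affine ✓; relevant ✓; unrestricted ✓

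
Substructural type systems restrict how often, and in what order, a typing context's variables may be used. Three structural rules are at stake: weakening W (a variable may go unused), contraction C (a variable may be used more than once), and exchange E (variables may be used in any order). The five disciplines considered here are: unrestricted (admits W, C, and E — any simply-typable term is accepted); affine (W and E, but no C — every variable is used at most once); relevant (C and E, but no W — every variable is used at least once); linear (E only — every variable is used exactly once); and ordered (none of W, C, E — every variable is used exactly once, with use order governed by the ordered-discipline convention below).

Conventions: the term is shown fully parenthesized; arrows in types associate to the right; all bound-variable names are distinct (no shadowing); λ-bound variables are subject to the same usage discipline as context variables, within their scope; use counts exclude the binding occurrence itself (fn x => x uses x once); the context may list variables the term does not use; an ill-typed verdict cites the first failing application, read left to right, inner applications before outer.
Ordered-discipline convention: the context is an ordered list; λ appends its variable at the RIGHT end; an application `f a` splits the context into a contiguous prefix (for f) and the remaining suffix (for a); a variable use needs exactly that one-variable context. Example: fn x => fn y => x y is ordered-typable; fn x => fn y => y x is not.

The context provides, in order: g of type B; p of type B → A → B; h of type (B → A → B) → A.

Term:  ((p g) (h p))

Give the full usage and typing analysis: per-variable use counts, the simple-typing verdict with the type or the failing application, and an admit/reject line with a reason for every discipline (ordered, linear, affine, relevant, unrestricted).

usage: g ×1; p ×2; h ×1
left-to-right use order: p, g, h, p
typing: well-typed — term : B
ordered: ✗ — uses contraction: p ×2
linear: ✗ — uses contraction: p ×2
affine: ✗ — uses contraction: p ×2
relevant: ✓ — g, p, h: all used, weakening unneeded
unrestricted: ✓ — type-checks (B) and nothing is barred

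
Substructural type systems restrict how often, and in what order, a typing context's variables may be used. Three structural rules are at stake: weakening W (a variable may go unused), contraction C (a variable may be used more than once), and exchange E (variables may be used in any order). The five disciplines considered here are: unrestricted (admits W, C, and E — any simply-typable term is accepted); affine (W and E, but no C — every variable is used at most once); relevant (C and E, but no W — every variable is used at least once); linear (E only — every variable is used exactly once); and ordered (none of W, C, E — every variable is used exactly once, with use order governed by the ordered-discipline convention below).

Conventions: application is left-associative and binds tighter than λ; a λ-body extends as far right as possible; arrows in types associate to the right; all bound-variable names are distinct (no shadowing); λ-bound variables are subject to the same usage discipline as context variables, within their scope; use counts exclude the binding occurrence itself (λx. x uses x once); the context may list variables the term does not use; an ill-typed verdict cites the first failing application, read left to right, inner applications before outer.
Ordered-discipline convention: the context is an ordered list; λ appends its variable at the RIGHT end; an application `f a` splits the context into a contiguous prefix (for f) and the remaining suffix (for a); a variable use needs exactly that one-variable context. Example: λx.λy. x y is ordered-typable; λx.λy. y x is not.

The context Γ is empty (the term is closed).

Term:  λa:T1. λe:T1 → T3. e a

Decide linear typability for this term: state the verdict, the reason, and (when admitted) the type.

yes — a, e: one use apiece; term : T1 → (T1 → T3) → T3
counts: a (λ-bound): 1; e (λ-bound): 1
use order (left to right): e, a
typing: well-typed at T1 → (T1 → T3) → T3
per-discipline verdicts: ordered ✗ | linear ✓ | affine ✓ | relevant ✓ | unrestricted ✓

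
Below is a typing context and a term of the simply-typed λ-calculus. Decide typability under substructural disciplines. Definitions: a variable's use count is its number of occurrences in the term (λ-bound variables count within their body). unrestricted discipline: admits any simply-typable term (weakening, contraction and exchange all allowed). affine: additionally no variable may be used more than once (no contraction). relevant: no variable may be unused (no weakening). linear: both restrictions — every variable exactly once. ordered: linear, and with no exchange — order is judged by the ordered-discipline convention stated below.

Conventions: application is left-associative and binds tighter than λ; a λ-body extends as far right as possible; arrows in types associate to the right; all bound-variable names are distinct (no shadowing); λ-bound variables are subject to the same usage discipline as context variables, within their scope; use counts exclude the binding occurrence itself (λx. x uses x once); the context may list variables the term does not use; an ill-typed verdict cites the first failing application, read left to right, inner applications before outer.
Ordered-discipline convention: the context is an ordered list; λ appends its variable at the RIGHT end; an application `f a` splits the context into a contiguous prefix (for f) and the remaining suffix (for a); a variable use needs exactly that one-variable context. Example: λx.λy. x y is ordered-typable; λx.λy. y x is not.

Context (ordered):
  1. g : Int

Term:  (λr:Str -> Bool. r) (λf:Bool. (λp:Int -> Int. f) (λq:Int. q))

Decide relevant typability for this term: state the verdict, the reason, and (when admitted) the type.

no — a type mismatch blocks all five
variable uses: g: 0, r (bound): 1, f (bound): 1, p (bound): 0, q (bound): 1
left-to-right use order: r, f, q
typing: ill-typed: a function awaiting Str -> Bool gets Bool -> Bool
summary: ordered ✗ | linear ✗ | affine ✗ | relevant ✗ | unrestricted ✗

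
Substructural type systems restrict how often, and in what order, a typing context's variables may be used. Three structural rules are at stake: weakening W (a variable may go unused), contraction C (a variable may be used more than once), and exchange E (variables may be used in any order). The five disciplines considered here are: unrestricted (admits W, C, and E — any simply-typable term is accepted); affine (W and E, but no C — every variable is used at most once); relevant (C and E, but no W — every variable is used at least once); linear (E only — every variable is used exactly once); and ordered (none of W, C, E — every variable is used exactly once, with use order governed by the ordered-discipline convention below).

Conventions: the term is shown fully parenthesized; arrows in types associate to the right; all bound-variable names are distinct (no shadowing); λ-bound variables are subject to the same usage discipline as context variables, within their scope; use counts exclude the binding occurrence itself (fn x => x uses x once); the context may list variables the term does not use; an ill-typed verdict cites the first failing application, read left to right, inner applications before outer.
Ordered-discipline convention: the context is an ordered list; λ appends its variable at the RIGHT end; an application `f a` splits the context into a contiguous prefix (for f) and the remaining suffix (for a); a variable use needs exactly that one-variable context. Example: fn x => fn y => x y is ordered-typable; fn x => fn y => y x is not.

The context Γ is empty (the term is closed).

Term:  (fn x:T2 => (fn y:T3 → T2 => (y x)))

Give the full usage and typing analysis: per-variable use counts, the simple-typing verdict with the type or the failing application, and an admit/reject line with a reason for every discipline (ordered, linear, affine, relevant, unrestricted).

counts: x [bound]: 1×, y [bound]: 1×
uses in reading order: y, x
typing: ill-typed: an argument T2 mismatches the expected T3
ordered: ✗, a type mismatch blocks all five
linear: ✗, the type mismatch rejects it
affine: ✗, not simply typable
relevant: ✗, fails simple typing
unrestricted: ✗, a type mismatch blocks all five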